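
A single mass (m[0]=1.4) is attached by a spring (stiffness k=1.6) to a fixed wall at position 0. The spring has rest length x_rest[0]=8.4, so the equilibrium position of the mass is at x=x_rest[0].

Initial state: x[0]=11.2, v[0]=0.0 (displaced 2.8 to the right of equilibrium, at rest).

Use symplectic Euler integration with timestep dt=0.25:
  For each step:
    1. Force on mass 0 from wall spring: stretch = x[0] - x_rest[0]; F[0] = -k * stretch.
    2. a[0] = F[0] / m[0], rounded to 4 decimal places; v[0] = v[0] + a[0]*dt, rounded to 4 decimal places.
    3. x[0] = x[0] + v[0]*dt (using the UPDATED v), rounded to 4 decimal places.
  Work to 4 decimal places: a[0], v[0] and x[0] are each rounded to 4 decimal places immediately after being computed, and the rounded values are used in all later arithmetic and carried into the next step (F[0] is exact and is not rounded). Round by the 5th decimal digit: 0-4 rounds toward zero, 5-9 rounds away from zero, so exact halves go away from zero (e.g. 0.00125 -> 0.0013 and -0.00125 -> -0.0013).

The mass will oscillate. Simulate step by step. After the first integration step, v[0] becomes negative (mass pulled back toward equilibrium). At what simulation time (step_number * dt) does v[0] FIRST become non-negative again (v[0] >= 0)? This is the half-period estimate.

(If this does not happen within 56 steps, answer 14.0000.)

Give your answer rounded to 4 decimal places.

Answer: 3.0000

Derivation:
Step 0: x=[11.2000] v=[0.0000]
Step 1: x=[11.0000] v=[-0.8000]
Step 2: x=[10.6143] v=[-1.5429]
Step 3: x=[10.0704] v=[-2.1756]
Step 4: x=[9.4072] v=[-2.6529]
Step 5: x=[8.6720] v=[-2.9407]
Step 6: x=[7.9174] v=[-3.0184]
Step 7: x=[7.1973] v=[-2.8805]
Step 8: x=[6.5631] v=[-2.5369]
Step 9: x=[6.0601] v=[-2.0121]
Step 10: x=[5.7242] v=[-1.3436]
Step 11: x=[5.5794] v=[-0.5791]
Step 12: x=[5.6361] v=[0.2268]
First v>=0 after going negative at step 12, time=3.0000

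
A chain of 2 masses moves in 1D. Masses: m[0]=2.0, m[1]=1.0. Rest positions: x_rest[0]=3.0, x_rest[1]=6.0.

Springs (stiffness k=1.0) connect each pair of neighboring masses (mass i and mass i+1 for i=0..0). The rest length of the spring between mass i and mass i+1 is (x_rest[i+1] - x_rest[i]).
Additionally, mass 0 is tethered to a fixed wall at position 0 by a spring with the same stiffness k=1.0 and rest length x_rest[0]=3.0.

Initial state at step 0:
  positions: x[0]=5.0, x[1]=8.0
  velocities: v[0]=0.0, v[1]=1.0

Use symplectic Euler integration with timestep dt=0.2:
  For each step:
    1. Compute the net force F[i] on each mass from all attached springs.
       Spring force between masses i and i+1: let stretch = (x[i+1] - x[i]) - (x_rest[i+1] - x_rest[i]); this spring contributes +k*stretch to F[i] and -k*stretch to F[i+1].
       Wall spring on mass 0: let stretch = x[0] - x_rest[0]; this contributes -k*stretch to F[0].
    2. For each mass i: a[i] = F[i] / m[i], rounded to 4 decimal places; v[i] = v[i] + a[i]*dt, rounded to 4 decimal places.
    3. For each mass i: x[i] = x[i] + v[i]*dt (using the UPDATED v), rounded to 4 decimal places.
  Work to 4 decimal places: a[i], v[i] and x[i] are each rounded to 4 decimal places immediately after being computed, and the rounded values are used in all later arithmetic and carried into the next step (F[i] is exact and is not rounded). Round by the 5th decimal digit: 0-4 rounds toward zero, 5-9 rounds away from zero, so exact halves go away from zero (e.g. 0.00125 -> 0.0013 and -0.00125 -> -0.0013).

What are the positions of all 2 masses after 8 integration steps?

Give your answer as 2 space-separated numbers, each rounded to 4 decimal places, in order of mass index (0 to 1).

Answer: 4.1172 8.7577

Derivation:
Step 0: x=[5.0000 8.0000] v=[0.0000 1.0000]
Step 1: x=[4.9600 8.2000] v=[-0.2000 1.0000]
Step 2: x=[4.8856 8.3904] v=[-0.3720 0.9520]
Step 3: x=[4.7836 8.5606] v=[-0.5101 0.8510]
Step 4: x=[4.6614 8.6997] v=[-0.6108 0.6956]
Step 5: x=[4.5268 8.7973] v=[-0.6731 0.4879]
Step 6: x=[4.3871 8.8441] v=[-0.6987 0.2338]
Step 7: x=[4.2488 8.8326] v=[-0.6917 -0.0576]
Step 8: x=[4.1172 8.7577] v=[-0.6582 -0.3744]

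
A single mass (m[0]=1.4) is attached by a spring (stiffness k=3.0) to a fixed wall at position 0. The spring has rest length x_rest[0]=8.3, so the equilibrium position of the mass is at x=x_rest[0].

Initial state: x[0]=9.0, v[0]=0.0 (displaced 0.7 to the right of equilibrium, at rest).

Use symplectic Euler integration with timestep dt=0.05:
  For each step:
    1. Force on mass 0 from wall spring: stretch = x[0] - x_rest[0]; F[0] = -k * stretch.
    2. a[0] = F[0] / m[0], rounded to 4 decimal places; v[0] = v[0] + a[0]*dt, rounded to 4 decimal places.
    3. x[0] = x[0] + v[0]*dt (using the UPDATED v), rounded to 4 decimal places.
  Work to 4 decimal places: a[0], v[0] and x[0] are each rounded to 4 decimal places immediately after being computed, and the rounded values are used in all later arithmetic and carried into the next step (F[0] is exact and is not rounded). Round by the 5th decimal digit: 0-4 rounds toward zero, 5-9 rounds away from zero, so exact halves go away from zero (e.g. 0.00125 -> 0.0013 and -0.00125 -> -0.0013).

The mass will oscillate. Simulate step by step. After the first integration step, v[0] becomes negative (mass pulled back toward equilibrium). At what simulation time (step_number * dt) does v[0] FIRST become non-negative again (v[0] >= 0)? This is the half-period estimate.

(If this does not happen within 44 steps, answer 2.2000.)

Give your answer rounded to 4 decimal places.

Step 0: x=[9.0000] v=[0.0000]
Step 1: x=[8.9963] v=[-0.0750]
Step 2: x=[8.9888] v=[-0.1496]
Step 3: x=[8.9776] v=[-0.2234]
Step 4: x=[8.9628] v=[-0.2960]
Step 5: x=[8.9445] v=[-0.3670]
Step 6: x=[8.9227] v=[-0.4361]
Step 7: x=[8.8976] v=[-0.5028]
Step 8: x=[8.8693] v=[-0.5668]
Step 9: x=[8.8379] v=[-0.6278]
Step 10: x=[8.8036] v=[-0.6854]
Step 11: x=[8.7666] v=[-0.7394]
Step 12: x=[8.7271] v=[-0.7894]
Step 13: x=[8.6853] v=[-0.8352]
Step 14: x=[8.6415] v=[-0.8765]
Step 15: x=[8.5958] v=[-0.9131]
Step 16: x=[8.5486] v=[-0.9448]
Step 17: x=[8.5000] v=[-0.9714]
Step 18: x=[8.4504] v=[-0.9928]
Step 19: x=[8.4000] v=[-1.0089]
Step 20: x=[8.3490] v=[-1.0196]
Step 21: x=[8.2978] v=[-1.0249]
Step 22: x=[8.2466] v=[-1.0247]
Step 23: x=[8.1957] v=[-1.0190]
Step 24: x=[8.1453] v=[-1.0078]
Step 25: x=[8.0957] v=[-0.9912]
Step 26: x=[8.0472] v=[-0.9693]
Step 27: x=[8.0001] v=[-0.9422]
Step 28: x=[7.9546] v=[-0.9101]
Step 29: x=[7.9109] v=[-0.8731]
Step 30: x=[7.8693] v=[-0.8314]
Step 31: x=[7.8300] v=[-0.7853]
Step 32: x=[7.7933] v=[-0.7349]
Step 33: x=[7.7593] v=[-0.6806]
Step 34: x=[7.7282] v=[-0.6227]
Step 35: x=[7.7001] v=[-0.5614]
Step 36: x=[7.6752] v=[-0.4971]
Step 37: x=[7.6537] v=[-0.4302]
Step 38: x=[7.6357] v=[-0.3610]
Step 39: x=[7.6212] v=[-0.2898]
Step 40: x=[7.6103] v=[-0.2171]
Step 41: x=[7.6031] v=[-0.1432]
Step 42: x=[7.5997] v=[-0.0685]
Step 43: x=[7.6000] v=[0.0065]
First v>=0 after going negative at step 43, time=2.1500

Answer: 2.1500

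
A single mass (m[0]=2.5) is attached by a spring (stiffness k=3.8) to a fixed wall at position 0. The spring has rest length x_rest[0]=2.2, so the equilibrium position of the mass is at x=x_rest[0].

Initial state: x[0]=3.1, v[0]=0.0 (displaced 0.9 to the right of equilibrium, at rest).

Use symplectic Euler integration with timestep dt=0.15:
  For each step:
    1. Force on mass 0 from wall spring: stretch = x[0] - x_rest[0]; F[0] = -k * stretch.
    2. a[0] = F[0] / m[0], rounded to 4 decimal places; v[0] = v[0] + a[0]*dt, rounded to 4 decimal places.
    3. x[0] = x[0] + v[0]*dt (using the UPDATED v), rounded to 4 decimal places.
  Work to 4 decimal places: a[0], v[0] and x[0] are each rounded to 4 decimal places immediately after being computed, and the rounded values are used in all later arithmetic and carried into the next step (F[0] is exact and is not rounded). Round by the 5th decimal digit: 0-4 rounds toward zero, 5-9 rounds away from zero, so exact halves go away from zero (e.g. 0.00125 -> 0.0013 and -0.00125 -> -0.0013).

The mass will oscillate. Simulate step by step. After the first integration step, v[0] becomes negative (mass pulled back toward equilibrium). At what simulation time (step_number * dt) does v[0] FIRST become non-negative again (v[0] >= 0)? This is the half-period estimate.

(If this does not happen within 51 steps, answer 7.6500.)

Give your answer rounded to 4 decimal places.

Answer: 2.5500

Derivation:
Step 0: x=[3.1000] v=[0.0000]
Step 1: x=[3.0692] v=[-0.2052]
Step 2: x=[3.0087] v=[-0.4034]
Step 3: x=[2.9205] v=[-0.5878]
Step 4: x=[2.8077] v=[-0.7521]
Step 5: x=[2.6741] v=[-0.8907]
Step 6: x=[2.5243] v=[-0.9988]
Step 7: x=[2.3634] v=[-1.0727]
Step 8: x=[2.1969] v=[-1.1100]
Step 9: x=[2.0305] v=[-1.1093]
Step 10: x=[1.8699] v=[-1.0707]
Step 11: x=[1.7206] v=[-0.9954]
Step 12: x=[1.5877] v=[-0.8861]
Step 13: x=[1.4757] v=[-0.7465]
Step 14: x=[1.3885] v=[-0.5814]
Step 15: x=[1.3290] v=[-0.3964]
Step 16: x=[1.2993] v=[-0.1978]
Step 17: x=[1.3004] v=[0.0076]
First v>=0 after going negative at step 17, time=2.5500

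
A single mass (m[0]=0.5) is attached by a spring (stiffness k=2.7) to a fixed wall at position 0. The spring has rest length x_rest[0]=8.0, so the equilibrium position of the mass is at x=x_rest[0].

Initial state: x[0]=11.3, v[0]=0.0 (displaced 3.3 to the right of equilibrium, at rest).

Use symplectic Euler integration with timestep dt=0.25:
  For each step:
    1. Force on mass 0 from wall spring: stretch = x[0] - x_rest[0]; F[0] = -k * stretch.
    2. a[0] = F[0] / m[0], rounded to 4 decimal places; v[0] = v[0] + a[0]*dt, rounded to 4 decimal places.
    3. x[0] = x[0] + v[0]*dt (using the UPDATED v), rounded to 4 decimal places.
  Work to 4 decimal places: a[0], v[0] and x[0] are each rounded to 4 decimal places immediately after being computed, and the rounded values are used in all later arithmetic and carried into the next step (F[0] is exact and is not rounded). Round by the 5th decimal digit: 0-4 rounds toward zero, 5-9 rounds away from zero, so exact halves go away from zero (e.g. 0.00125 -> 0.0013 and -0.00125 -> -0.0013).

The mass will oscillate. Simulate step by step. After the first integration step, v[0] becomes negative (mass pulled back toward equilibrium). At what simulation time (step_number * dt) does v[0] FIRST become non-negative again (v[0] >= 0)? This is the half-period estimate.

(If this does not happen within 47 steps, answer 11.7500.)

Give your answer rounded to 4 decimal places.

Step 0: x=[11.3000] v=[0.0000]
Step 1: x=[10.1863] v=[-4.4550]
Step 2: x=[8.3347] v=[-7.4065]
Step 3: x=[6.3701] v=[-7.8584]
Step 4: x=[4.9556] v=[-5.6580]
Step 5: x=[4.5686] v=[-1.5481]
Step 6: x=[5.3397] v=[3.0843]
First v>=0 after going negative at step 6, time=1.5000

Answer: 1.5000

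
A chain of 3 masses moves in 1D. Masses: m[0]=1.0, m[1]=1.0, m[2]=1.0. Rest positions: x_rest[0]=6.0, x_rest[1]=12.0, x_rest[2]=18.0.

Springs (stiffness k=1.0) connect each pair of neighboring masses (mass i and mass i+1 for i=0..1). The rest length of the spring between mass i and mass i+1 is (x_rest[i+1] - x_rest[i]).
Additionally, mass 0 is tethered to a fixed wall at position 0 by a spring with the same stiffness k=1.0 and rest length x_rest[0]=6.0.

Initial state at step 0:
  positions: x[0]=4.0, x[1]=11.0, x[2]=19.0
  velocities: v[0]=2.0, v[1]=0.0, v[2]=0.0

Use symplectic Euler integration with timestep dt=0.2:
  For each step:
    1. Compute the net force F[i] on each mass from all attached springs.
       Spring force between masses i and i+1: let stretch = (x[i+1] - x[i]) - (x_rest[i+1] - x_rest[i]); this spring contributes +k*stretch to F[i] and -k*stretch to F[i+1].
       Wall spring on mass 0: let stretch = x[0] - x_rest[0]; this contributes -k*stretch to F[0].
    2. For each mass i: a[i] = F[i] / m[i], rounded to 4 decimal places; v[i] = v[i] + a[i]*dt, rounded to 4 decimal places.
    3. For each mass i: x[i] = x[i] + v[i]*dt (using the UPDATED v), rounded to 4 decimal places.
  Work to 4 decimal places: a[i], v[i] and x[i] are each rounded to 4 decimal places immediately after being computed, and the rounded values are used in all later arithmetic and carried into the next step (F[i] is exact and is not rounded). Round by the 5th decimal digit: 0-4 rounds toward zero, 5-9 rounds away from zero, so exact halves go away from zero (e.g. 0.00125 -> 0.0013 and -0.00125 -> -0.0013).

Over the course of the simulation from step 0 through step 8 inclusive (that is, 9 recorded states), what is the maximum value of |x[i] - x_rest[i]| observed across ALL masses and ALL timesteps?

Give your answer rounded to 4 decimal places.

Answer: 2.0937

Derivation:
Step 0: x=[4.0000 11.0000 19.0000] v=[2.0000 0.0000 0.0000]
Step 1: x=[4.5200 11.0400 18.9200] v=[2.6000 0.2000 -0.4000]
Step 2: x=[5.1200 11.1344 18.7648] v=[3.0000 0.4720 -0.7760]
Step 3: x=[5.7558 11.2934 18.5444] v=[3.1789 0.7952 -1.1021]
Step 4: x=[6.3829 11.5210 18.2739] v=[3.1353 1.1379 -1.3523]
Step 5: x=[6.9602 11.8132 17.9733] v=[2.8863 1.4609 -1.5029]
Step 6: x=[7.4532 12.1577 17.6663] v=[2.4649 1.7223 -1.5349]
Step 7: x=[7.8362 12.5343 17.3790] v=[1.9152 1.8831 -1.4366]
Step 8: x=[8.0937 12.9168 17.1379] v=[1.2876 1.9124 -1.2055]
Max displacement = 2.0937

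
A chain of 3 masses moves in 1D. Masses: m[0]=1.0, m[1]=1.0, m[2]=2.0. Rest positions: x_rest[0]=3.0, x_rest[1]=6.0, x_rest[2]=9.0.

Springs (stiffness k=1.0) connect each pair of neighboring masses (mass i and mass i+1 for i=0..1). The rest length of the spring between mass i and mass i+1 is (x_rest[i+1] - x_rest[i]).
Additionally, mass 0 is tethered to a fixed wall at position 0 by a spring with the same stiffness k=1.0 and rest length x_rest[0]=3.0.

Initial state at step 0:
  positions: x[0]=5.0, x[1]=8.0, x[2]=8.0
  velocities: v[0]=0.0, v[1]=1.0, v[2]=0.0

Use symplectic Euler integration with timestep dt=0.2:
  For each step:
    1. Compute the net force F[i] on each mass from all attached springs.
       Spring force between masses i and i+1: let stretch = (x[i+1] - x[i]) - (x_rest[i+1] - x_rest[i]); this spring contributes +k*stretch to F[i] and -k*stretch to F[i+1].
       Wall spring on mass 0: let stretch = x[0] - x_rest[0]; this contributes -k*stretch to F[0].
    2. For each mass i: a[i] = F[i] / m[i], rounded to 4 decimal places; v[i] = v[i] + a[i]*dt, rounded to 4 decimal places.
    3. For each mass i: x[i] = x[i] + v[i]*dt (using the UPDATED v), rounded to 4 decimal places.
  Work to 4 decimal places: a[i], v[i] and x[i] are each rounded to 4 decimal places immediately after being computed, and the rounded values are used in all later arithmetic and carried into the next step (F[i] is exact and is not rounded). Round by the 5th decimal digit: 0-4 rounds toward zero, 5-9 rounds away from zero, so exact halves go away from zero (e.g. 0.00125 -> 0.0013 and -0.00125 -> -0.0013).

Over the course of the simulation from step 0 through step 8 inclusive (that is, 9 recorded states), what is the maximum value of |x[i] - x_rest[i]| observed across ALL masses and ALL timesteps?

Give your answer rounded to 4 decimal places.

Step 0: x=[5.0000 8.0000 8.0000] v=[0.0000 1.0000 0.0000]
Step 1: x=[4.9200 8.0800 8.0600] v=[-0.4000 0.4000 0.3000]
Step 2: x=[4.7696 8.0328 8.1804] v=[-0.7520 -0.2360 0.6020]
Step 3: x=[4.5589 7.8610 8.3578] v=[-1.0533 -0.8591 0.8872]
Step 4: x=[4.2980 7.5770 8.5853] v=[-1.3047 -1.4202 1.1375]
Step 5: x=[3.9963 7.2021 8.8526] v=[-1.5085 -1.8743 1.3367]
Step 6: x=[3.6630 6.7650 9.1469] v=[-1.6666 -2.1854 1.4717]
Step 7: x=[3.3072 6.2991 9.4536] v=[-1.7788 -2.3294 1.5335]
Step 8: x=[2.9388 5.8397 9.7572] v=[-1.8419 -2.2969 1.5180]
Max displacement = 2.0800

Answer: 2.0800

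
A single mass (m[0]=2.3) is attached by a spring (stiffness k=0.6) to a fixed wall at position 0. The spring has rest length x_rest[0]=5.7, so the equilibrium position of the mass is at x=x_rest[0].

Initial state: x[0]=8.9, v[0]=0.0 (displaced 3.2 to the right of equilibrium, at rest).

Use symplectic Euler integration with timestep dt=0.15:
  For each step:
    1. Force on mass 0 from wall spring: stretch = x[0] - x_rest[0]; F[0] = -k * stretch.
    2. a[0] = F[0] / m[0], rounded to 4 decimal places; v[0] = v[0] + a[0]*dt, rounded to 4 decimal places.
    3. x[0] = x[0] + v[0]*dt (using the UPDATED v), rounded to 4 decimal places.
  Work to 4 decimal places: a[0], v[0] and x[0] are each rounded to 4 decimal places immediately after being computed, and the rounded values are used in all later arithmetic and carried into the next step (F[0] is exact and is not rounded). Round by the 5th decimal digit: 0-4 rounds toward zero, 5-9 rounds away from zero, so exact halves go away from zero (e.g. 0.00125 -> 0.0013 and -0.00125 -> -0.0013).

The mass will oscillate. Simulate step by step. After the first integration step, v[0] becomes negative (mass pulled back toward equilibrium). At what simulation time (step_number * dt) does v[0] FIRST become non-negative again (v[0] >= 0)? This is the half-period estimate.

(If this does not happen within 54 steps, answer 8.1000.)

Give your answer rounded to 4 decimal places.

Answer: 6.1500

Derivation:
Step 0: x=[8.9000] v=[0.0000]
Step 1: x=[8.8812] v=[-0.1252]
Step 2: x=[8.8437] v=[-0.2497]
Step 3: x=[8.7878] v=[-0.3727]
Step 4: x=[8.7138] v=[-0.4935]
Step 5: x=[8.6221] v=[-0.6114]
Step 6: x=[8.5132] v=[-0.7257]
Step 7: x=[8.3878] v=[-0.8358]
Step 8: x=[8.2467] v=[-0.9410]
Step 9: x=[8.0906] v=[-1.0407]
Step 10: x=[7.9205] v=[-1.1342]
Step 11: x=[7.7373] v=[-1.2211]
Step 12: x=[7.5422] v=[-1.3008]
Step 13: x=[7.3363] v=[-1.3729]
Step 14: x=[7.1208] v=[-1.4369]
Step 15: x=[6.8969] v=[-1.4925]
Step 16: x=[6.6660] v=[-1.5393]
Step 17: x=[6.4294] v=[-1.5771]
Step 18: x=[6.1886] v=[-1.6056]
Step 19: x=[5.9449] v=[-1.6247]
Step 20: x=[5.6998] v=[-1.6343]
Step 21: x=[5.4547] v=[-1.6343]
Step 22: x=[5.2110] v=[-1.6247]
Step 23: x=[4.9702] v=[-1.6056]
Step 24: x=[4.7337] v=[-1.5770]
Step 25: x=[4.5028] v=[-1.5392]
Step 26: x=[4.2789] v=[-1.4924]
Step 27: x=[4.0634] v=[-1.4368]
Step 28: x=[3.8575] v=[-1.3728]
Step 29: x=[3.6624] v=[-1.3007]
Step 30: x=[3.4793] v=[-1.2210]
Step 31: x=[3.3092] v=[-1.1341]
Step 32: x=[3.1531] v=[-1.0405]
Step 33: x=[3.0120] v=[-0.9408]
Step 34: x=[2.8867] v=[-0.8356]
Step 35: x=[2.7779] v=[-0.7255]
Step 36: x=[2.6862] v=[-0.6112]
Step 37: x=[2.6122] v=[-0.4933]
Step 38: x=[2.5563] v=[-0.3725]
Step 39: x=[2.5189] v=[-0.2495]
Step 40: x=[2.5002] v=[-0.1250]
Step 41: x=[2.5002] v=[0.0002]
First v>=0 after going negative at step 41, time=6.1500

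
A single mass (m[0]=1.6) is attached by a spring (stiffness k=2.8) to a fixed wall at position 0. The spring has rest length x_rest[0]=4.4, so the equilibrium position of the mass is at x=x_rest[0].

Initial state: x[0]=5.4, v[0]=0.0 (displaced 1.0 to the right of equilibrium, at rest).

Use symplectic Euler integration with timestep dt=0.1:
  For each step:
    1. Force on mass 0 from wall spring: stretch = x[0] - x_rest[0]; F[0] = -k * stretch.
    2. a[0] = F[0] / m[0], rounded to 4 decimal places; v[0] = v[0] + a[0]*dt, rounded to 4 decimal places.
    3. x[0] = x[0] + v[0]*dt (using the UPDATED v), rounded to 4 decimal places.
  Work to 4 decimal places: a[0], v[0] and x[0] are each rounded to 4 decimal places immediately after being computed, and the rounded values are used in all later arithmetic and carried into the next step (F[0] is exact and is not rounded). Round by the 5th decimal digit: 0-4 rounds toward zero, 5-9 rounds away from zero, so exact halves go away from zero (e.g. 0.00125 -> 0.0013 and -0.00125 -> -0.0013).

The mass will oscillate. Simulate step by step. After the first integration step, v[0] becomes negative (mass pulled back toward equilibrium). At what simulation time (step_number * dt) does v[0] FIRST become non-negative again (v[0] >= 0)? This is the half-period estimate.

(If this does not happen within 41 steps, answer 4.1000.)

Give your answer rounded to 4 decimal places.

Step 0: x=[5.4000] v=[0.0000]
Step 1: x=[5.3825] v=[-0.1750]
Step 2: x=[5.3478] v=[-0.3469]
Step 3: x=[5.2965] v=[-0.5128]
Step 4: x=[5.2295] v=[-0.6697]
Step 5: x=[5.1480] v=[-0.8149]
Step 6: x=[5.0534] v=[-0.9458]
Step 7: x=[4.9474] v=[-1.0602]
Step 8: x=[4.8318] v=[-1.1560]
Step 9: x=[4.7086] v=[-1.2316]
Step 10: x=[4.5800] v=[-1.2856]
Step 11: x=[4.4483] v=[-1.3171]
Step 12: x=[4.3157] v=[-1.3256]
Step 13: x=[4.1846] v=[-1.3109]
Step 14: x=[4.0573] v=[-1.2732]
Step 15: x=[3.9360] v=[-1.2132]
Step 16: x=[3.8228] v=[-1.1320]
Step 17: x=[3.7197] v=[-1.0310]
Step 18: x=[3.6285] v=[-0.9120]
Step 19: x=[3.5508] v=[-0.7770]
Step 20: x=[3.4880] v=[-0.6284]
Step 21: x=[3.4411] v=[-0.4688]
Step 22: x=[3.4110] v=[-0.3010]
Step 23: x=[3.3982] v=[-0.1279]
Step 24: x=[3.4029] v=[0.0474]
First v>=0 after going negative at step 24, time=2.4000

Answer: 2.4000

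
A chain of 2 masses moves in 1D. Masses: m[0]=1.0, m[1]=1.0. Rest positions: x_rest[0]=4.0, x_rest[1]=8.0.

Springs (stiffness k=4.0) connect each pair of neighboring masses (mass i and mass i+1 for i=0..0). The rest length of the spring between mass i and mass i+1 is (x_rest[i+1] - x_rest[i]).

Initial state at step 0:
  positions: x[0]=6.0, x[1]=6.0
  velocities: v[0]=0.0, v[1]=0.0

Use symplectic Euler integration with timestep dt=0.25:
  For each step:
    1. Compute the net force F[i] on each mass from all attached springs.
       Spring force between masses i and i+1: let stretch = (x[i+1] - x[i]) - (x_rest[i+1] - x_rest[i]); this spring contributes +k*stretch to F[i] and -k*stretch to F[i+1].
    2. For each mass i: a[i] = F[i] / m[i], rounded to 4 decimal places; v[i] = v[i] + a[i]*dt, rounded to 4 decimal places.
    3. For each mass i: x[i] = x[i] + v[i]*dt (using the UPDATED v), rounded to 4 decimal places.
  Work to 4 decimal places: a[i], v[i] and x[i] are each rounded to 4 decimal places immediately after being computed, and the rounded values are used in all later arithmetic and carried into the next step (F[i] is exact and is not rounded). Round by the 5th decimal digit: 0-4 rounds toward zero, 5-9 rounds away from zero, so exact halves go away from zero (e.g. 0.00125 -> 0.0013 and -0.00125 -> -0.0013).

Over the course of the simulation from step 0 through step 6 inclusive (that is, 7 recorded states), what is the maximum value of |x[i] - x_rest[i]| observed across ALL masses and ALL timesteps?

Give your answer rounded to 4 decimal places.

Answer: 2.1250

Derivation:
Step 0: x=[6.0000 6.0000] v=[0.0000 0.0000]
Step 1: x=[5.0000 7.0000] v=[-4.0000 4.0000]
Step 2: x=[3.5000 8.5000] v=[-6.0000 6.0000]
Step 3: x=[2.2500 9.7500] v=[-5.0000 5.0000]
Step 4: x=[1.8750 10.1250] v=[-1.5000 1.5000]
Step 5: x=[2.5625 9.4375] v=[2.7500 -2.7500]
Step 6: x=[3.9688 8.0313] v=[5.6250 -5.6250]
Max displacement = 2.1250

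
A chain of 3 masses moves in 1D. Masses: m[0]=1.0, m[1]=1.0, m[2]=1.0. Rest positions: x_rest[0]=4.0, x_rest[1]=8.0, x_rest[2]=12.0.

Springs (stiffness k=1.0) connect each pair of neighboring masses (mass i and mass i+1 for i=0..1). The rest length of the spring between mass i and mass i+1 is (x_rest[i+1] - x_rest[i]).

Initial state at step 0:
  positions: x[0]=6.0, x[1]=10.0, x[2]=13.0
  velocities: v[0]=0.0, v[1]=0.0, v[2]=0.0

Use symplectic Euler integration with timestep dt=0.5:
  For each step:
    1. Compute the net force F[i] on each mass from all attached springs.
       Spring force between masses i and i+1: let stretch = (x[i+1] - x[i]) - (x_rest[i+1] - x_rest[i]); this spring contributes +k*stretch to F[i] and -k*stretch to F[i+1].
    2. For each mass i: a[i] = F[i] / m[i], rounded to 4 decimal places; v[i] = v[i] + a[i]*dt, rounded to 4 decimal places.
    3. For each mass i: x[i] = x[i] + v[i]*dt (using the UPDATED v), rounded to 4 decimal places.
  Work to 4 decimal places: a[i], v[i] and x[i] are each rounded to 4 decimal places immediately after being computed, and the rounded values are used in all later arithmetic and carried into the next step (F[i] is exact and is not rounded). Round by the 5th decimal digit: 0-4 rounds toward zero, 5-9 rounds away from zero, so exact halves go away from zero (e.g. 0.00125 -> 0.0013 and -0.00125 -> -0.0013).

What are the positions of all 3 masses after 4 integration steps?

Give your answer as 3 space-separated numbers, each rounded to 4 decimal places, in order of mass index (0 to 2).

Step 0: x=[6.0000 10.0000 13.0000] v=[0.0000 0.0000 0.0000]
Step 1: x=[6.0000 9.7500 13.2500] v=[0.0000 -0.5000 0.5000]
Step 2: x=[5.9375 9.4375 13.6250] v=[-0.1250 -0.6250 0.7500]
Step 3: x=[5.7500 9.2969 13.9532] v=[-0.3750 -0.2813 0.6563]
Step 4: x=[5.4492 9.4336 14.1173] v=[-0.6016 0.2734 0.3282]

Answer: 5.4492 9.4336 14.1173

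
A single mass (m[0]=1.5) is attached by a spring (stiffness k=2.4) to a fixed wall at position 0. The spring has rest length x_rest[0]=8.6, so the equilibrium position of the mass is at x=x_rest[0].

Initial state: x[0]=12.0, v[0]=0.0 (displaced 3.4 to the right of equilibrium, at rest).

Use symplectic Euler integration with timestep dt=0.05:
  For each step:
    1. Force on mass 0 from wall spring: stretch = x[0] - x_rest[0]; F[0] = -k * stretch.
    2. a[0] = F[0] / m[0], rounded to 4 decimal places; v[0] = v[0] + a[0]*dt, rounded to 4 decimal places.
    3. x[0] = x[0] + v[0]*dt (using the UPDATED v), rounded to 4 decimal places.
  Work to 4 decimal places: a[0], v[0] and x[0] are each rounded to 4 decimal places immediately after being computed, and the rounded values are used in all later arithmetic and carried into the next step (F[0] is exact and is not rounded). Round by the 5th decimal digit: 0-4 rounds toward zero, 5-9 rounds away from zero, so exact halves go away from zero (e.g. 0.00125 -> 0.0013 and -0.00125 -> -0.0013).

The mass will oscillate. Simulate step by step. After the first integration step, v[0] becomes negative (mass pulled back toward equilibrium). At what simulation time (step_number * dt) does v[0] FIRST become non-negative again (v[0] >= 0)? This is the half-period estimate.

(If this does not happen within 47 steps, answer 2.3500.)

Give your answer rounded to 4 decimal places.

Step 0: x=[12.0000] v=[0.0000]
Step 1: x=[11.9864] v=[-0.2720]
Step 2: x=[11.9593] v=[-0.5429]
Step 3: x=[11.9187] v=[-0.8116]
Step 4: x=[11.8648] v=[-1.0771]
Step 5: x=[11.7979] v=[-1.3383]
Step 6: x=[11.7182] v=[-1.5941]
Step 7: x=[11.6260] v=[-1.8436]
Step 8: x=[11.5217] v=[-2.0857]
Step 9: x=[11.4057] v=[-2.3194]
Step 10: x=[11.2785] v=[-2.5439]
Step 11: x=[11.1406] v=[-2.7582]
Step 12: x=[10.9925] v=[-2.9615]
Step 13: x=[10.8349] v=[-3.1529]
Step 14: x=[10.6683] v=[-3.3317]
Step 15: x=[10.4934] v=[-3.4972]
Step 16: x=[10.3110] v=[-3.6487]
Step 17: x=[10.1217] v=[-3.7856]
Step 18: x=[9.9263] v=[-3.9073]
Step 19: x=[9.7256] v=[-4.0134]
Step 20: x=[9.5204] v=[-4.1035]
Step 21: x=[9.3115] v=[-4.1771]
Step 22: x=[9.0998] v=[-4.2340]
Step 23: x=[8.8861] v=[-4.2740]
Step 24: x=[8.6713] v=[-4.2969]
Step 25: x=[8.4562] v=[-4.3026]
Step 26: x=[8.2416] v=[-4.2911]
Step 27: x=[8.0285] v=[-4.2624]
Step 28: x=[7.8177] v=[-4.2167]
Step 29: x=[7.6100] v=[-4.1541]
Step 30: x=[7.4063] v=[-4.0749]
Step 31: x=[7.2073] v=[-3.9794]
Step 32: x=[7.0139] v=[-3.8680]
Step 33: x=[6.8268] v=[-3.7411]
Step 34: x=[6.6468] v=[-3.5992]
Step 35: x=[6.4747] v=[-3.4429]
Step 36: x=[6.3111] v=[-3.2729]
Step 37: x=[6.1566] v=[-3.0898]
Step 38: x=[6.0119] v=[-2.8943]
Step 39: x=[5.8775] v=[-2.6873]
Step 40: x=[5.7540] v=[-2.4695]
Step 41: x=[5.6419] v=[-2.2418]
Step 42: x=[5.5416] v=[-2.0052]
Step 43: x=[5.4536] v=[-1.7605]
Step 44: x=[5.3782] v=[-1.5088]
Step 45: x=[5.3156] v=[-1.2511]
Step 46: x=[5.2662] v=[-0.9884]
Step 47: x=[5.2301] v=[-0.7217]
v[0] did not become non-negative within 47 steps; using fallback time=2.3500

Answer: 2.3500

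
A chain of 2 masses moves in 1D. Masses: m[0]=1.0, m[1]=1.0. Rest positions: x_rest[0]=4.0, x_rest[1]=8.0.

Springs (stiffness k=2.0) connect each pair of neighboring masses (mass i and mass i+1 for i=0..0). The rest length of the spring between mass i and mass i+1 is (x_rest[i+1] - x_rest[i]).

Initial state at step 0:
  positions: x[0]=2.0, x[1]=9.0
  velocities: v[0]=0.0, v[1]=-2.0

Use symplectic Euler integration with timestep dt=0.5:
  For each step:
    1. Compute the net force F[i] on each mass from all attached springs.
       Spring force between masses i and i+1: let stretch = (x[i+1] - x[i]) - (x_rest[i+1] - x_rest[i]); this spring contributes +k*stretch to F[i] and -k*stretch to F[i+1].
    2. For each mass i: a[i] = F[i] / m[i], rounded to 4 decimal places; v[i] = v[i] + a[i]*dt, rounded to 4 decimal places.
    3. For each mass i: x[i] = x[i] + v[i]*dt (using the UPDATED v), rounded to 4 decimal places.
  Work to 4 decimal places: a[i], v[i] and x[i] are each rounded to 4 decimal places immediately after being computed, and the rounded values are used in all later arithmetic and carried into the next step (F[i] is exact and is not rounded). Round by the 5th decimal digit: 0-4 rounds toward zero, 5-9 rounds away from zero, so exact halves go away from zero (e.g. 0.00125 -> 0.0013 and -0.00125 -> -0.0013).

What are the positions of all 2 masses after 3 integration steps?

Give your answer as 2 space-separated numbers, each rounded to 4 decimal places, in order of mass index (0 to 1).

Step 0: x=[2.0000 9.0000] v=[0.0000 -2.0000]
Step 1: x=[3.5000 6.5000] v=[3.0000 -5.0000]
Step 2: x=[4.5000 4.5000] v=[2.0000 -4.0000]
Step 3: x=[3.5000 4.5000] v=[-2.0000 0.0000]

Answer: 3.5000 4.5000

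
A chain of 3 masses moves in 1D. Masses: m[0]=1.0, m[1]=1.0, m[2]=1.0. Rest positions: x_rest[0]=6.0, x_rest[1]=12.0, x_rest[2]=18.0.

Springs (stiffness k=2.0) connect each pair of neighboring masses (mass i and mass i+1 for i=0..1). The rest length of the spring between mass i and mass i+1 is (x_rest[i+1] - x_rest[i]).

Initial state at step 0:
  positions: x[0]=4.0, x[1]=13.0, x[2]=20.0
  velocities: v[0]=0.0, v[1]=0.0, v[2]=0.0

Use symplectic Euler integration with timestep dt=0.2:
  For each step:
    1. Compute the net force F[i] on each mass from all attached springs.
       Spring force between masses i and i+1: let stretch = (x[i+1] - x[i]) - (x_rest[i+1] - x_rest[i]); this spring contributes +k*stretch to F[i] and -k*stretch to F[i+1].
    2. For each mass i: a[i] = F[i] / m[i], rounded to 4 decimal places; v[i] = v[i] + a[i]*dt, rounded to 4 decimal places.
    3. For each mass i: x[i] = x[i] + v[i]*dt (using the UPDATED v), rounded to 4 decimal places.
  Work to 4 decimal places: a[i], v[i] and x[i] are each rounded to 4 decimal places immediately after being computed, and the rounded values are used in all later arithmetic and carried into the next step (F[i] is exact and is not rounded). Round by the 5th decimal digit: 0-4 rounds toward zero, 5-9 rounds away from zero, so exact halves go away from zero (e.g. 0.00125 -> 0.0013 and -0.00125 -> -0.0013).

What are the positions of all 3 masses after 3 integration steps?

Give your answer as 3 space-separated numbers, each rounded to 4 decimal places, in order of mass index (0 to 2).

Answer: 5.2856 12.2228 19.4916

Derivation:
Step 0: x=[4.0000 13.0000 20.0000] v=[0.0000 0.0000 0.0000]
Step 1: x=[4.2400 12.8400 19.9200] v=[1.2000 -0.8000 -0.4000]
Step 2: x=[4.6880 12.5584 19.7536] v=[2.2400 -1.4080 -0.8320]
Step 3: x=[5.2856 12.2228 19.4916] v=[2.9882 -1.6781 -1.3101]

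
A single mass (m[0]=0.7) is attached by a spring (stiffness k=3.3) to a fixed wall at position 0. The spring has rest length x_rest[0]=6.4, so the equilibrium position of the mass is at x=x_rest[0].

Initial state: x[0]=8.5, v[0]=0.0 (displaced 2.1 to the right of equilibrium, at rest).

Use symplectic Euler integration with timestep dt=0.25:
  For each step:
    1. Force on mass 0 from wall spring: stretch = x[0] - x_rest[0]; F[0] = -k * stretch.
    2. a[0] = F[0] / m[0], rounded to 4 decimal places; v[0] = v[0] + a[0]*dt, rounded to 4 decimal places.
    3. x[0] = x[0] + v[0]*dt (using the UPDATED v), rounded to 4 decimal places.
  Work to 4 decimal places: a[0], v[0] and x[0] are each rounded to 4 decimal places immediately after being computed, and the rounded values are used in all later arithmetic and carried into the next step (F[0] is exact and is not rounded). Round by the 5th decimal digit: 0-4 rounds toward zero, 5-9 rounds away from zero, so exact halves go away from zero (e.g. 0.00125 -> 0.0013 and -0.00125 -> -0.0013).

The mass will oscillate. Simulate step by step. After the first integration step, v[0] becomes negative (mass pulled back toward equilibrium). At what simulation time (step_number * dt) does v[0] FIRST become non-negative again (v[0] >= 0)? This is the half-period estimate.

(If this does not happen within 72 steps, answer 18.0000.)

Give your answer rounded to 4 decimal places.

Answer: 1.5000

Derivation:
Step 0: x=[8.5000] v=[0.0000]
Step 1: x=[7.8813] v=[-2.4750]
Step 2: x=[6.8261] v=[-4.2208]
Step 3: x=[5.6454] v=[-4.7230]
Step 4: x=[4.6870] v=[-3.8337]
Step 5: x=[4.2333] v=[-1.8148]
Step 6: x=[4.4180] v=[0.7388]
First v>=0 after going negative at step 6, time=1.5000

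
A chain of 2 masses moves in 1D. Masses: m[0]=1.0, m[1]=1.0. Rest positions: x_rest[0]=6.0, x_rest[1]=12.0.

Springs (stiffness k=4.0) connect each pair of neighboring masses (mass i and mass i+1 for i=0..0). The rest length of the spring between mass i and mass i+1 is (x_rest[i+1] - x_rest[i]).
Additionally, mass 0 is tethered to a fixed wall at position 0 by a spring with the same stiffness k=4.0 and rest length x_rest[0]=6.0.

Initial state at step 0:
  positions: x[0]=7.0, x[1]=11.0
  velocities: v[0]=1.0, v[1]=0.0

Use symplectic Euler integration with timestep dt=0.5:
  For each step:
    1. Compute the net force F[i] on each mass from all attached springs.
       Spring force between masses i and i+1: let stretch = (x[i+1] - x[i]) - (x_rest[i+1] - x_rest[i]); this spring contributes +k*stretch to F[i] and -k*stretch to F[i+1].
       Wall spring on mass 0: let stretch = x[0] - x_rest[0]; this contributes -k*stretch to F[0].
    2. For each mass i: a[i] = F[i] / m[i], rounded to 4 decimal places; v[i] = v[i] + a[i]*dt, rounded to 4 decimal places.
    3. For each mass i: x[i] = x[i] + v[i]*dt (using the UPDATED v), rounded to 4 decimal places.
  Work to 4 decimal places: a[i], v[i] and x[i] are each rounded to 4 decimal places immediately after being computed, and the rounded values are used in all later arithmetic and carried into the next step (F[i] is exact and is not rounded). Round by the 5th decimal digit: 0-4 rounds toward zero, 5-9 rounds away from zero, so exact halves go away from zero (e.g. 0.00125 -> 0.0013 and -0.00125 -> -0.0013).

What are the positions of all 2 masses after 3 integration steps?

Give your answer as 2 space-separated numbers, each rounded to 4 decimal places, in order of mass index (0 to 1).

Step 0: x=[7.0000 11.0000] v=[1.0000 0.0000]
Step 1: x=[4.5000 13.0000] v=[-5.0000 4.0000]
Step 2: x=[6.0000 12.5000] v=[3.0000 -1.0000]
Step 3: x=[8.0000 11.5000] v=[4.0000 -2.0000]

Answer: 8.0000 11.5000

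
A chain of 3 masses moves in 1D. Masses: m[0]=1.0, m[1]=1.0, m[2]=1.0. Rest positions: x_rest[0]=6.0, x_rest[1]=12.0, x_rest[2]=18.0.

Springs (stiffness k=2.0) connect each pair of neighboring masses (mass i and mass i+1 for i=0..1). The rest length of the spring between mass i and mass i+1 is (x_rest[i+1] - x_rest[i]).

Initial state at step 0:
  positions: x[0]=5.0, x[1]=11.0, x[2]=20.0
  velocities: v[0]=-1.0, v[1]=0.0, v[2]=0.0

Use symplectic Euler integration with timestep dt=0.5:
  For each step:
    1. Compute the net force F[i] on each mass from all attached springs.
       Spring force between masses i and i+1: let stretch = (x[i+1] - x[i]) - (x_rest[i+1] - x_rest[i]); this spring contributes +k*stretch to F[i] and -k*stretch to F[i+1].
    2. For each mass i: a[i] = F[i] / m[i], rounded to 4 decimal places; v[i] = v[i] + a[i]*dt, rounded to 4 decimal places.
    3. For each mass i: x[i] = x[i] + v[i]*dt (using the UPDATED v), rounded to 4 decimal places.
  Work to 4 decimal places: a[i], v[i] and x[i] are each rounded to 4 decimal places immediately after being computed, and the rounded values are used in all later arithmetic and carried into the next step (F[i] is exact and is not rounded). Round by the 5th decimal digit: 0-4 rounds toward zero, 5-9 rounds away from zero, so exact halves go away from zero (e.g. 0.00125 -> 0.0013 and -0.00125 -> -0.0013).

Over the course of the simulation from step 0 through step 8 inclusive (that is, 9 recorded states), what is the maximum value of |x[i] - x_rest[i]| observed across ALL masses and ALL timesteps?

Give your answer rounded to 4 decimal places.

Answer: 2.5312

Derivation:
Step 0: x=[5.0000 11.0000 20.0000] v=[-1.0000 0.0000 0.0000]
Step 1: x=[4.5000 12.5000 18.5000] v=[-1.0000 3.0000 -3.0000]
Step 2: x=[5.0000 13.0000 17.0000] v=[1.0000 1.0000 -3.0000]
Step 3: x=[6.5000 11.5000 16.5000] v=[3.0000 -3.0000 -1.0000]
Step 4: x=[7.5000 10.0000 16.5000] v=[2.0000 -3.0000 0.0000]
Step 5: x=[6.7500 10.5000 16.2500] v=[-1.5000 1.0000 -0.5000]
Step 6: x=[4.8750 12.0000 16.1250] v=[-3.7500 3.0000 -0.2500]
Step 7: x=[3.5625 12.0000 16.9375] v=[-2.6250 0.0000 1.6250]
Step 8: x=[3.4688 10.2500 18.2813] v=[-0.1875 -3.5000 2.6875]
Max displacement = 2.5312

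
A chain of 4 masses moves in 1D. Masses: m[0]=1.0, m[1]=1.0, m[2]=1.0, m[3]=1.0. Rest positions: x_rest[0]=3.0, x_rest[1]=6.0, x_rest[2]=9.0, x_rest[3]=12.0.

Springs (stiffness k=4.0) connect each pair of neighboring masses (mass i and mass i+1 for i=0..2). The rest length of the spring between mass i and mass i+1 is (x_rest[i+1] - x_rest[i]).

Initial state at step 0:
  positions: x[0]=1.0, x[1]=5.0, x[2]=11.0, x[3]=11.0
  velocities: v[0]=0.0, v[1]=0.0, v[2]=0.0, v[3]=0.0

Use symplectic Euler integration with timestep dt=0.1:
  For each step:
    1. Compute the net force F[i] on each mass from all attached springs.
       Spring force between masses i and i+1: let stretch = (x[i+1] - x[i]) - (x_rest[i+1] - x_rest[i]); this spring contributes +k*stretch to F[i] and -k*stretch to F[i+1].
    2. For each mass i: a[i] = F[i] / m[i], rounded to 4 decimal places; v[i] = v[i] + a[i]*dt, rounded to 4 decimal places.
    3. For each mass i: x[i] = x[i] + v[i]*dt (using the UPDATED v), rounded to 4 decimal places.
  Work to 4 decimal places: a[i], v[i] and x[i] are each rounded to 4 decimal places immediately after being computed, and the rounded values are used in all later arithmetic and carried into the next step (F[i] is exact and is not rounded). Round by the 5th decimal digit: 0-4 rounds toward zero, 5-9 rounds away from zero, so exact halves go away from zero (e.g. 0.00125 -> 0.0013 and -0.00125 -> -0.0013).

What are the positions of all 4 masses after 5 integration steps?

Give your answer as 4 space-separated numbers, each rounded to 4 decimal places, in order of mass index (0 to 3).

Step 0: x=[1.0000 5.0000 11.0000 11.0000] v=[0.0000 0.0000 0.0000 0.0000]
Step 1: x=[1.0400 5.0800 10.7600 11.1200] v=[0.4000 0.8000 -2.4000 1.2000]
Step 2: x=[1.1216 5.2256 10.3072 11.3456] v=[0.8160 1.4560 -4.5280 2.2560]
Step 3: x=[1.2474 5.4103 9.6927 11.6497] v=[1.2576 1.8470 -6.1453 3.0406]
Step 4: x=[1.4197 5.5998 8.9852 11.9955] v=[1.7228 1.8948 -7.0755 3.4578]
Step 5: x=[1.6392 5.7575 8.2627 12.3409] v=[2.1948 1.5769 -7.2255 3.4537]

Answer: 1.6392 5.7575 8.2627 12.3409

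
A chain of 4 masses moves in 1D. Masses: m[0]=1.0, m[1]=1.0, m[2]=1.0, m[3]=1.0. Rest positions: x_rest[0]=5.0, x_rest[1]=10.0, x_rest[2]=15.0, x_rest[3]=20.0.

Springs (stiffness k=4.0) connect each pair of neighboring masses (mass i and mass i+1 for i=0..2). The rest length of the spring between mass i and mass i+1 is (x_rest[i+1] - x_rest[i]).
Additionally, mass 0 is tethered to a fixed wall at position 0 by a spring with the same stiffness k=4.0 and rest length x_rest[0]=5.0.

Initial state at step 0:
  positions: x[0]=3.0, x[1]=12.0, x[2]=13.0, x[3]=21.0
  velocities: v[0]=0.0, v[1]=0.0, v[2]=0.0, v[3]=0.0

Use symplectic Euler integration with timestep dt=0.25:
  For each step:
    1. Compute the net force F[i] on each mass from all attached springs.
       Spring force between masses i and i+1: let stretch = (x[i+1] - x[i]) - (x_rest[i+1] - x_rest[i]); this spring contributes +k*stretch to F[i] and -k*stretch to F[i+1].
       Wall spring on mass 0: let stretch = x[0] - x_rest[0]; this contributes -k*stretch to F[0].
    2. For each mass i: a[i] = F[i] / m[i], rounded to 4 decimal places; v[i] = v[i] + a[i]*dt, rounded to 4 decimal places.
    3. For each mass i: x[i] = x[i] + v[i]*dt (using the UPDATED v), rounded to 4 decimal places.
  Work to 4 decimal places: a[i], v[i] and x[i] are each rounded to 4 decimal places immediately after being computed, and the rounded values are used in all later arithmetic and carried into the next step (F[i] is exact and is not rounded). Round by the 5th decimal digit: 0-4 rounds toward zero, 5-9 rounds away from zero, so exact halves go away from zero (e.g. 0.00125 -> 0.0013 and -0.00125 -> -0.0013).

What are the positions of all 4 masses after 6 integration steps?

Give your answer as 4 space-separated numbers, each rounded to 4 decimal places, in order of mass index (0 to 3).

Answer: 3.5603 12.9756 12.7039 20.5137

Derivation:
Step 0: x=[3.0000 12.0000 13.0000 21.0000] v=[0.0000 0.0000 0.0000 0.0000]
Step 1: x=[4.5000 10.0000 14.7500 20.2500] v=[6.0000 -8.0000 7.0000 -3.0000]
Step 2: x=[6.2500 7.8125 16.6875 19.3750] v=[7.0000 -8.7500 7.7500 -3.5000]
Step 3: x=[6.8281 7.4531 17.0781 19.0781] v=[2.3125 -1.4375 1.5625 -1.1875]
Step 4: x=[5.8555 9.3437 15.5625 19.5312] v=[-3.8906 7.5625 -6.0625 1.8125]
Step 5: x=[4.2910 11.9170 13.4844 20.2422] v=[-6.2579 10.2931 -8.3126 2.8438]
Step 6: x=[3.5603 12.9756 12.7039 20.5137] v=[-2.9229 4.2345 -3.1222 1.0860]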